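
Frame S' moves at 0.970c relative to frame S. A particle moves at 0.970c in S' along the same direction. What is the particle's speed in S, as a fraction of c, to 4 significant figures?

Relativistic velocity addition: u = (u' + v)/(1 + u'v/c²)
= (0.970 + 0.970)/(1 + 0.970×0.970) = 1.940/1.94090 = 0.9995

u ≈ 0.9995c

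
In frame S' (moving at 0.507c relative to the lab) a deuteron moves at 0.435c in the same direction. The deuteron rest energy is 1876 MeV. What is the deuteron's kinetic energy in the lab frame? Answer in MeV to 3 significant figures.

K ≈ 1070 MeV

u_lab = (0.435 + 0.507)/(1 + 0.435×0.507) = 0.771786
γ = 1/√(1 − 0.771786²) = 1.5726
K = (γ − 1)m₀c² = (1.5726 − 1) × 1876 = 0.57262 × 1876 = 1070 MeV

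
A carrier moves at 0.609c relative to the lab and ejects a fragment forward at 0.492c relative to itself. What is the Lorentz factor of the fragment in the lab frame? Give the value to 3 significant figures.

u_lab = (0.492 + 0.609)/(1 + 0.492×0.609) = 1.101/1.29963 = 0.847165
γ = 1/√(1 − 0.847165²) = 1.88

γ ≈ 1.88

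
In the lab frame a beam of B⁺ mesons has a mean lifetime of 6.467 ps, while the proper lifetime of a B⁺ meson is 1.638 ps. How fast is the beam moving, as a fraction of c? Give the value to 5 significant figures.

β ≈ 0.96739

γ = Δt/τ₀ = 6.467/1.638 = 3.948107
β = √(1 − 1/γ²) = √(1 − 1/3.948107²) = 0.96739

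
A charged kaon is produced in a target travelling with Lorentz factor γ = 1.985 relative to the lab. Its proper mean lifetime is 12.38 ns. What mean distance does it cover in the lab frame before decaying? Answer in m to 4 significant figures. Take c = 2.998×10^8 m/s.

β = √(1 − 1/γ²) = √(1 − 1/1.985²) = 0.863833
Dilated lifetime: Δt = γτ₀ = 1.985 × 12.38 ns = 24.5743 ns
d = vΔt = 0.863833c × 24.5743 ns = 2.58977×10^8 m/s × 2.45743×10^-8 s = 6.364 m

d ≈ 6.364 m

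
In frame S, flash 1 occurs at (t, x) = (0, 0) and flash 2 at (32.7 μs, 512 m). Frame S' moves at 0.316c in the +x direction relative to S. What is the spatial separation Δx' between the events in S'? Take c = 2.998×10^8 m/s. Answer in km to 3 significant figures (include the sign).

Δx' ≈ -2.73 km

γ = 1/√(1 − 0.316²) = 1.0540
Δx' = γ(Δx − vΔt) = 1.0540 × (512 m − 0.316×(2.998×10^8 m/s)×32.7×10^-6 s)
= 1.0540 × (-2585.9 m) = -2.73 km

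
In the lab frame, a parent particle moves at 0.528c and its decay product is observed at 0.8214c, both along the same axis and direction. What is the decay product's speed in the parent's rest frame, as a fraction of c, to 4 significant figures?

u' ≈ 0.5181c

Inverse velocity addition: u' = (u − v)/(1 − uv/c²)
= (0.8214 − 0.528)/(1 − 0.8214×0.528) = 0.2934/0.566301 = 0.5181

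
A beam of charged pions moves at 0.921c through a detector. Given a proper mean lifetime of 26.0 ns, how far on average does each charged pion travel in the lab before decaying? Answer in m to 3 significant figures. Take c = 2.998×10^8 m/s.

d ≈ 18.4 m

γ = 1/√(1 − 0.921²) = 2.5670
Dilated lifetime: Δt = γτ₀ = 2.5670 × 26.0 ns = 66.742 ns
d = vΔt = 0.921c × 66.742 ns = 2.7612×10^8 m/s × 6.6742×10^-8 s = 18.4 m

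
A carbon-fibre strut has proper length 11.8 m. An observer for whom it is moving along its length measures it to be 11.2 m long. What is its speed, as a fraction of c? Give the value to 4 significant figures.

β ≈ 0.3148

γ = L₀/L = 11.8/11.2 = 1.05357
β = √(1 − 1/γ²) = 0.3148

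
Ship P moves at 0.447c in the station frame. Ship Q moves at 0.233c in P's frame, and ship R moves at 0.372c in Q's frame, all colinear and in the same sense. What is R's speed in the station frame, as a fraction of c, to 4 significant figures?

u ≈ 0.8037c

Compose boost 2: (0.233 + 0.447)/(1 + 0.233×0.447) = 0.6800/1.10415 = 0.615858
Compose boost 3: (0.372 + 0.615858)/(1 + 0.372×0.615858) = 0.987858/1.22910 = 0.8037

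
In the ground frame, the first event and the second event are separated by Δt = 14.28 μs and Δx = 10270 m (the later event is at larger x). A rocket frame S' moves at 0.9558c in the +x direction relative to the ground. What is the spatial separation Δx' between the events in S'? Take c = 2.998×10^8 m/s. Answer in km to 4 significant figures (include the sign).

γ = 1/√(1 − 0.9558²) = 3.40116
Δx' = γ(Δx − vΔt) = 3.40116 × (10270 m − 0.9558×(2.998×10^8 m/s)×14.28×10^-6 s)
= 3.40116 × (6178.08 m) = 21.01 km

Δx' ≈ 21.01 km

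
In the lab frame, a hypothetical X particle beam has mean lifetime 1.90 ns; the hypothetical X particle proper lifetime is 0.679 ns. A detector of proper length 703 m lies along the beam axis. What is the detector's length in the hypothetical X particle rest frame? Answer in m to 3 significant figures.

Time dilation ⇒ γ = Δt/τ₀ = 1.90/0.679 = 2.7982
Length contraction: L = L₀/γ = 703/2.7982 = 251 m

L ≈ 251 m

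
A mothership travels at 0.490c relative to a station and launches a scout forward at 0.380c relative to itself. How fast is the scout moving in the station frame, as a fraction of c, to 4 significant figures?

Compose boost 2: (0.380 + 0.490)/(1 + 0.380×0.490) = 0.8700/1.18620 = 0.7334

u ≈ 0.7334c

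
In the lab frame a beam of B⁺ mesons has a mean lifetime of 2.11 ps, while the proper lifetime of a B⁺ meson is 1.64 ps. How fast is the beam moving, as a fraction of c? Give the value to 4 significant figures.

γ = Δt/τ₀ = 2.11/1.64 = 1.28659
β = √(1 − 1/γ²) = √(1 − 1/1.28659²) = 0.6292

β ≈ 0.6292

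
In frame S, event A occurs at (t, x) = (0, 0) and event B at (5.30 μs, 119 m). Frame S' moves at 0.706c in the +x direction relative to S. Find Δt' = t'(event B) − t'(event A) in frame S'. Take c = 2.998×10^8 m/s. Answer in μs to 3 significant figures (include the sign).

γ = 1/√(1 − 0.706²) = 1.4120
Δt' = γ(Δt − vΔx/c²) = 1.4120 × (5.30 μs − 0.706×119 m / (2.998×10^8 m/s))
= 1.4120 × (5.0198 μs) = 7.09 μs

Δt' ≈ 7.09 μs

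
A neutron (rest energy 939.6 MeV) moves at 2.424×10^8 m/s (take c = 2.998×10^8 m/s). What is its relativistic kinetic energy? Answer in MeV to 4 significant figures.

β = v/c = 2.424×10^8 / 2.998×10^8 = 0.808539
γ = 1/√(1 − 0.808539²) = 1.69940
K = (γ − 1)m₀c² = (1.69940 − 1) × 939.6 MeV = 0.699401 × 939.6 MeV = 657.2 MeV

K ≈ 657.2 MeV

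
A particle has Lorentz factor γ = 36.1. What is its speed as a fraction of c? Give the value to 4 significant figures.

β = √(1 − 1/γ²) = √(1 − 1/36.1²) = √(0.999233) = 0.9996

β ≈ 0.9996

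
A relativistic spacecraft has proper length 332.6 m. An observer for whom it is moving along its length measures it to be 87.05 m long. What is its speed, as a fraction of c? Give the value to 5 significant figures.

β ≈ 0.96514

γ = L₀/L = 332.6/87.05 = 3.820793
β = √(1 − 1/γ²) = 0.96514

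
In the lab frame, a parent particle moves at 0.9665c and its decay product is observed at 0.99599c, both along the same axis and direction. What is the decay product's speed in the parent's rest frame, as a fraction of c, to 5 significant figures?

u' ≈ 0.78902c

Inverse velocity addition: u' = (u − v)/(1 − uv/c²)
= (0.99599 − 0.9665)/(1 − 0.99599×0.9665) = 0.029490/0.03737566 = 0.78902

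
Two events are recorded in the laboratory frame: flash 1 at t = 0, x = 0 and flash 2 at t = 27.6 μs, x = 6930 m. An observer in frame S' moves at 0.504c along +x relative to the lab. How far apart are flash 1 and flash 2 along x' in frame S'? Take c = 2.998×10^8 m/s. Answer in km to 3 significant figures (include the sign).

γ = 1/√(1 − 0.504²) = 1.1578
Δx' = γ(Δx − vΔt) = 1.1578 × (6930 m − 0.504×(2.998×10^8 m/s)×27.6×10^-6 s)
= 1.1578 × (2759.7 m) = 3.20 km

Δx' ≈ 3.20 km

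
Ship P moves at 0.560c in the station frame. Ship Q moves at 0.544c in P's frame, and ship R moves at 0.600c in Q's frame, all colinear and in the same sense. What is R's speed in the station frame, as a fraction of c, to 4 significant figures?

Compose boost 2: (0.544 + 0.560)/(1 + 0.544×0.560) = 1.104/1.30464 = 0.846210
Compose boost 3: (0.600 + 0.846210)/(1 + 0.600×0.846210) = 1.44621/1.50773 = 0.9592

u ≈ 0.9592c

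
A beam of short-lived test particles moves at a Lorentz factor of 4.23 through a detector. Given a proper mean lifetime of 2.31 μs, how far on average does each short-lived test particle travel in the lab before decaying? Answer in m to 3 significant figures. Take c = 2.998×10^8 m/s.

β = √(1 − 1/γ²) = √(1 − 1/4.23²) = 0.97165
Dilated lifetime: Δt = γτ₀ = 4.23 × 2.31 μs = 9.7713 μs
d = vΔt = 0.97165c × 9.7713 μs = 2.9130×10^8 m/s × 9.7713×10^-6 s = 2850 m

d ≈ 2850 m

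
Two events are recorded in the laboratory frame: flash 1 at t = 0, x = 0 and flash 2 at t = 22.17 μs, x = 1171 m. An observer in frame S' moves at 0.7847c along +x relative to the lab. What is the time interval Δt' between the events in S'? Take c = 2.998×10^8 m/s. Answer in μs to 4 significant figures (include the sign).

Δt' ≈ 30.82 μs

γ = 1/√(1 − 0.7847²) = 1.61323
Δt' = γ(Δt − vΔx/c²) = 1.61323 × (22.17 μs − 0.7847×1171 m / (2.998×10^8 m/s))
= 1.61323 × (19.1050 μs) = 30.82 μs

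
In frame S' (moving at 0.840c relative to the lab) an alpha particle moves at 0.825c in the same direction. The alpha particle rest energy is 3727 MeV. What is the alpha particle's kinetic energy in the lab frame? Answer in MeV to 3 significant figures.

K ≈ 16900 MeV

u_lab = (0.825 + 0.840)/(1 + 0.825×0.840) = 0.983461
γ = 1/√(1 − 0.983461²) = 5.5213
K = (γ − 1)m₀c² = (5.5213 − 1) × 3727 = 4.5213 × 3727 = 16900 MeV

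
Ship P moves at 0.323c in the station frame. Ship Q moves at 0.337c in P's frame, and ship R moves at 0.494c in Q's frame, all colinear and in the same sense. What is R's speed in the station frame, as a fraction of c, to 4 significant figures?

u ≈ 0.8417c

Compose boost 2: (0.337 + 0.323)/(1 + 0.337×0.323) = 0.6600/1.10885 = 0.595211
Compose boost 3: (0.494 + 0.595211)/(1 + 0.494×0.595211) = 1.08921/1.29403 = 0.8417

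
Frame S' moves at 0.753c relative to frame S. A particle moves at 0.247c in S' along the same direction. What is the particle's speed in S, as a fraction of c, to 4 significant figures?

u ≈ 0.8432c

Relativistic velocity addition: u = (u' + v)/(1 + u'v/c²)
= (0.247 + 0.753)/(1 + 0.247×0.753) = 1.000/1.18599 = 0.8432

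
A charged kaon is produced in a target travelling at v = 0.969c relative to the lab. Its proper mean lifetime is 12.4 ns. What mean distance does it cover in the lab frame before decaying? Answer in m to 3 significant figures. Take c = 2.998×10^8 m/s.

γ = 1/√(1 − 0.969²) = 4.0476
Dilated lifetime: Δt = γτ₀ = 4.0476 × 12.4 ns = 50.190 ns
d = vΔt = 0.969c × 50.190 ns = 2.9051×10^8 m/s × 5.0190×10^-8 s = 14.6 m

d ≈ 14.6 m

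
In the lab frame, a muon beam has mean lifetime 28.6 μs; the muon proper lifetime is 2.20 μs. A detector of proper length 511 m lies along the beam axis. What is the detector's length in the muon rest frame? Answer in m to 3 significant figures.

L ≈ 39.3 m

Time dilation ⇒ γ = Δt/τ₀ = 28.6/2.20 = 13.000
Length contraction: L = L₀/γ = 511/13.000 = 39.3 m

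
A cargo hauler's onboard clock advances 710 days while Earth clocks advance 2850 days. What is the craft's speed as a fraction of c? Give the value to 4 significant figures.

γ = Δt/τ₀ = 2850/710 = 4.01408
β = √(1 − 1/γ²) = √(1 − 1/4.01408²) = 0.9685

β ≈ 0.9685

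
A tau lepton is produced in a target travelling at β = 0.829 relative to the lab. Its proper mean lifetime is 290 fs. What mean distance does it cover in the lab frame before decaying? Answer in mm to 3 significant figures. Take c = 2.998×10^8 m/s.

d ≈ 0.129 mm

γ = 1/√(1 − 0.829²) = 1.7881
Dilated lifetime: Δt = γτ₀ = 1.7881 × 290 fs = 518.55 fs
d = vΔt = 0.829c × 518.55 fs = 2.4853×10^8 m/s × 5.1855×10^-13 s = 0.129 mm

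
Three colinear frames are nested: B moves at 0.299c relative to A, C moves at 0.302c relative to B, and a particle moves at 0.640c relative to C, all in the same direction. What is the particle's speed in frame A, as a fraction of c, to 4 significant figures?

u ≈ 0.8806c

Compose boost 2: (0.302 + 0.299)/(1 + 0.302×0.299) = 0.6010/1.09030 = 0.551225
Compose boost 3: (0.640 + 0.551225)/(1 + 0.640×0.551225) = 1.19123/1.35278 = 0.8806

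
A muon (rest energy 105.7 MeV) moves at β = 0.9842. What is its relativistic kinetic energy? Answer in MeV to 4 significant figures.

γ = 1/√(1 − 0.9842²) = 5.64779
K = (γ − 1)m₀c² = (5.64779 − 1) × 105.7 MeV = 4.64779 × 105.7 MeV = 491.3 MeV

K ≈ 491.3 MeV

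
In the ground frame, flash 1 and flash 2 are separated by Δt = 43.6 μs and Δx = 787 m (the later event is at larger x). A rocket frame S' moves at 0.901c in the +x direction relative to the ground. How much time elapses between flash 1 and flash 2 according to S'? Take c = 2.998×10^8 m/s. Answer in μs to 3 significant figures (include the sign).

γ = 1/√(1 − 0.901²) = 2.3051
Δt' = γ(Δt − vΔx/c²) = 2.3051 × (43.6 μs − 0.901×787 m / (2.998×10^8 m/s))
= 2.3051 × (41.235 μs) = 95.1 μs

Δt' ≈ 95.1 μs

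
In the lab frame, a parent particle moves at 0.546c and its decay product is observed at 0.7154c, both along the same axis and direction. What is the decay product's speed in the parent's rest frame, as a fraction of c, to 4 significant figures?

u' ≈ 0.2780c

Inverse velocity addition: u' = (u − v)/(1 − uv/c²)
= (0.7154 − 0.546)/(1 − 0.7154×0.546) = 0.1694/0.609392 = 0.2780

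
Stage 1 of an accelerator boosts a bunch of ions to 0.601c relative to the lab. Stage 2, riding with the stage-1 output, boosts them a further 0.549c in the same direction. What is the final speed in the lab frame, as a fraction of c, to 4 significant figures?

u ≈ 0.8647c

Compose boost 2: (0.549 + 0.601)/(1 + 0.549×0.601) = 1.150/1.32995 = 0.8647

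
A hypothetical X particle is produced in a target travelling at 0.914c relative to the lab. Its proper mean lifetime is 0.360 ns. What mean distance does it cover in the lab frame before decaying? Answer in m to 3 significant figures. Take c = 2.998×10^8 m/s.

d ≈ 0.243 m

γ = 1/√(1 − 0.914²) = 2.4648
Dilated lifetime: Δt = γτ₀ = 2.4648 × 0.360 ns = 0.88732 ns
d = vΔt = 0.914c × 0.88732 ns = 2.7402×10^8 m/s × 8.8732×10^-10 s = 0.243 m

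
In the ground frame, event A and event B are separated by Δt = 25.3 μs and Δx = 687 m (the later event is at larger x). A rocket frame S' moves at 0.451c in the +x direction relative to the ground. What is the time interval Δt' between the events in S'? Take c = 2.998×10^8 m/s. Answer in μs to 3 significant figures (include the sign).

Δt' ≈ 27.2 μs

γ = 1/√(1 − 0.451²) = 1.1204
Δt' = γ(Δt − vΔx/c²) = 1.1204 × (25.3 μs − 0.451×687 m / (2.998×10^8 m/s))
= 1.1204 × (24.267 μs) = 27.2 μs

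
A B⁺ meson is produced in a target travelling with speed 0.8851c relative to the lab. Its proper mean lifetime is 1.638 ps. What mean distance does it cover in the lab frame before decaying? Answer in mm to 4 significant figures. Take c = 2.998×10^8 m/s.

γ = 1/√(1 − 0.8851²) = 2.14869
Dilated lifetime: Δt = γτ₀ = 2.14869 × 1.638 ps = 3.51955 ps
d = vΔt = 0.8851c × 3.51955 ps = 2.65353×10^8 m/s × 3.51955×10^-12 s = 0.9339 mm

d ≈ 0.9339 mm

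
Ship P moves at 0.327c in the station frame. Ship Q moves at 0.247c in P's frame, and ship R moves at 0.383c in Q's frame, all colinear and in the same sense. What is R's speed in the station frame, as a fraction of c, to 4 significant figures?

u ≈ 0.7596c

Compose boost 2: (0.247 + 0.327)/(1 + 0.247×0.327) = 0.5740/1.08077 = 0.531103
Compose boost 3: (0.383 + 0.531103)/(1 + 0.383×0.531103) = 0.914103/1.20341 = 0.7596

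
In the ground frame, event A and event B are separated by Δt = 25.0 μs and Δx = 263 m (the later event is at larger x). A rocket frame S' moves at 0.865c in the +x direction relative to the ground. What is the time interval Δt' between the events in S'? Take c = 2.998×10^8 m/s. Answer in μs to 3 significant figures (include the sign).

γ = 1/√(1 − 0.865²) = 1.9929
Δt' = γ(Δt − vΔx/c²) = 1.9929 × (25.0 μs − 0.865×263 m / (2.998×10^8 m/s))
= 1.9929 × (24.241 μs) = 48.3 μs

Δt' ≈ 48.3 μs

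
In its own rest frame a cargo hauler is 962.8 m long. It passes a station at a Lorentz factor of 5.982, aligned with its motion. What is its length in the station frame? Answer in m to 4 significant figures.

L ≈ 160.9 m

γ = 5.982 (given)
Length contraction: L = L₀/γ = 962.8/5.982 = 160.9 m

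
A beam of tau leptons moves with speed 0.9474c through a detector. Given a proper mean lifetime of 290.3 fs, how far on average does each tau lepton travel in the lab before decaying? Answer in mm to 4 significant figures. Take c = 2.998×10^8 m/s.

d ≈ 0.2576 mm

γ = 1/√(1 − 0.9474²) = 3.12449
Dilated lifetime: Δt = γτ₀ = 3.12449 × 290.3 fs = 907.040 fs
d = vΔt = 0.9474c × 907.040 fs = 2.84031×10^8 m/s × 9.07040×10^-13 s = 0.2576 mm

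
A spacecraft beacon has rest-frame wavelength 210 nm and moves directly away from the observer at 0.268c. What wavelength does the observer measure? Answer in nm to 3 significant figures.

Relativistic Doppler: λ_obs = λ_src √((1+β)/(1−β))
= 210 × √(1.2680/0.73200) = 210 × 1.3161 = 276 nm

λ_obs ≈ 276 nm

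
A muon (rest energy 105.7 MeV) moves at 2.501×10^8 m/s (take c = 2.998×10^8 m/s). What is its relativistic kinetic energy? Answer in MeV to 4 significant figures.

β = v/c = 2.501×10^8 / 2.998×10^8 = 0.834223
γ = 1/√(1 − 0.834223²) = 1.81348
K = (γ − 1)m₀c² = (1.81348 − 1) × 105.7 MeV = 0.813475 × 105.7 MeV = 85.98 MeV

K ≈ 85.98 MeV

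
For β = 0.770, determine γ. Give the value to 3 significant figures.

γ ≈ 1.57

γ = 1/√(1 − β²) = 1/√(1 − 0.770²) = 1/√(0.40710) = 1.57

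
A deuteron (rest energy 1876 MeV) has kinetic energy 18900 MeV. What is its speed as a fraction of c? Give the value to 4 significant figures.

γ = 1 + K/(m₀c²) = 1 + 18900/1876 = 11.0746
β = √(1 − 1/γ²) = 0.9959

β ≈ 0.9959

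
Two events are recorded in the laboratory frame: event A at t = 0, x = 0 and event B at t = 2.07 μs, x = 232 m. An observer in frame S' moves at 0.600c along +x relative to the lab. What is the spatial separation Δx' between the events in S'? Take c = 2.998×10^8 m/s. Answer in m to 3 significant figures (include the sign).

Δx' ≈ -175 m

γ = 1/√(1 − 0.600²) = 1.2500
Δx' = γ(Δx − vΔt) = 1.2500 × (232 m − 0.600×(2.998×10^8 m/s)×2.07×10^-6 s)
= 1.2500 × (-140.35 m) = -175 m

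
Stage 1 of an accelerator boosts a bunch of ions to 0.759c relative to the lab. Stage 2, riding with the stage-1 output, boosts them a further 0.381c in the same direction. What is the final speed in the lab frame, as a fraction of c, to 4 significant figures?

u ≈ 0.8843c

Compose boost 2: (0.381 + 0.759)/(1 + 0.381×0.759) = 1.140/1.28918 = 0.8843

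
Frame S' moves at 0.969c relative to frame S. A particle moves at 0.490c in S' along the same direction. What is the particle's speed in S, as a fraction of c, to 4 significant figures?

u ≈ 0.9893c

Relativistic velocity addition: u = (u' + v)/(1 + u'v/c²)
= (0.490 + 0.969)/(1 + 0.490×0.969) = 1.459/1.47481 = 0.9893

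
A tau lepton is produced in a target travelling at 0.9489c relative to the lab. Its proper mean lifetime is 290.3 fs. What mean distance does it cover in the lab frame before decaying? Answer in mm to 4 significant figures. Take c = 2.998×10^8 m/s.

γ = 1/√(1 − 0.9489²) = 3.16880
Dilated lifetime: Δt = γτ₀ = 3.16880 × 290.3 fs = 919.903 fs
d = vΔt = 0.9489c × 919.903 fs = 2.84480×10^8 m/s × 9.19903×10^-13 s = 0.2617 mm

d ≈ 0.2617 mm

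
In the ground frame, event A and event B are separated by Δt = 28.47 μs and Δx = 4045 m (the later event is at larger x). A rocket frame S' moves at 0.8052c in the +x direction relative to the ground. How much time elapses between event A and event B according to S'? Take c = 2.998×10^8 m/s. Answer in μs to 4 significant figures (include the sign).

Δt' ≈ 29.69 μs

γ = 1/√(1 − 0.8052²) = 1.68633
Δt' = γ(Δt − vΔx/c²) = 1.68633 × (28.47 μs − 0.8052×4045 m / (2.998×10^8 m/s))
= 1.68633 × (17.6060 μs) = 29.69 μs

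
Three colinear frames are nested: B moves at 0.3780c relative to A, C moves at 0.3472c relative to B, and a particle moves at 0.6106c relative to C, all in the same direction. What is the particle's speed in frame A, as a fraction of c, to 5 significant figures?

Compose boost 2: (0.3472 + 0.3780)/(1 + 0.3472×0.3780) = 0.72520/1.131242 = 0.6410655
Compose boost 3: (0.6106 + 0.6410655)/(1 + 0.6106×0.6410655) = 1.251666/1.391435 = 0.89955

u ≈ 0.89955c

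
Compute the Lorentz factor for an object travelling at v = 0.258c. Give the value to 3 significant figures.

γ ≈ 1.04

γ = 1/√(1 − β²) = 1/√(1 − 0.258²) = 1/√(0.93344) = 1.04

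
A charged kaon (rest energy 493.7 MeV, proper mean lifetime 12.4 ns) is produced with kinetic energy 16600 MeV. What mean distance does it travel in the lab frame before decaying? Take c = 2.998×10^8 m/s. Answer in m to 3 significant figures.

γ = 1 + K/(m₀c²) = 1 + 16600/493.7 = 34.624
β = √(1 − 1/γ²) = 0.99958
Dilated lifetime: γτ₀ = 34.624 × 12.4 ns = 429.33 ns
d = βc·γτ₀ = 0.99958 × (2.998×10^8 m/s) × 4.2933×10^-7 s = 129 m

d ≈ 129 m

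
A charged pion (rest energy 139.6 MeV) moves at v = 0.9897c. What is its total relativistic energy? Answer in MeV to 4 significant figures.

γ = 1/√(1 − 0.9897²) = 6.98534
E = γm₀c² = 6.98534 × 139.6 MeV = 975.2 MeV

E ≈ 975.2 MeV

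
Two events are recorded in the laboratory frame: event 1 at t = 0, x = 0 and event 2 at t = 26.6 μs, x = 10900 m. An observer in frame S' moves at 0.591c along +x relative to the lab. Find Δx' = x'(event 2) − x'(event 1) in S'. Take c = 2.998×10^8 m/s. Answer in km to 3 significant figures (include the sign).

Δx' ≈ 7.67 km

γ = 1/√(1 − 0.591²) = 1.2397
Δx' = γ(Δx − vΔt) = 1.2397 × (10900 m − 0.591×(2.998×10^8 m/s)×26.6×10^-6 s)
= 1.2397 × (6187.0 m) = 7.67 km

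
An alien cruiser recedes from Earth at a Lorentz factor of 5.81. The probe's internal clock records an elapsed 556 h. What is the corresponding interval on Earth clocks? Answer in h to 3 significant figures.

Δt ≈ 3230 h

γ = 5.81 (given)
Time dilation: Δt = γτ₀ = 5.81 × 556 h = 3230 h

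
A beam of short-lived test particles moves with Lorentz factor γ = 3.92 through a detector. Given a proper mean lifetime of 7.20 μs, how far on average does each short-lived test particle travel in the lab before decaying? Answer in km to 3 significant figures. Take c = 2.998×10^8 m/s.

β = √(1 − 1/γ²) = √(1 − 1/3.92²) = 0.96691
Dilated lifetime: Δt = γτ₀ = 3.92 × 7.20 μs = 28.224 μs
d = vΔt = 0.96691c × 28.224 μs = 2.8988×10^8 m/s × 2.8224×10^-5 s = 8.18 km

d ≈ 8.18 km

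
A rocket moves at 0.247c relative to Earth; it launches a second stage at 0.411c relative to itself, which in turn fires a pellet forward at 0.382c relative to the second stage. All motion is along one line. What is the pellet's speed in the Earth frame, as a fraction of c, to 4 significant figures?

Compose boost 2: (0.411 + 0.247)/(1 + 0.411×0.247) = 0.6580/1.10152 = 0.597358
Compose boost 3: (0.382 + 0.597358)/(1 + 0.382×0.597358) = 0.979358/1.22819 = 0.7974

u ≈ 0.7974c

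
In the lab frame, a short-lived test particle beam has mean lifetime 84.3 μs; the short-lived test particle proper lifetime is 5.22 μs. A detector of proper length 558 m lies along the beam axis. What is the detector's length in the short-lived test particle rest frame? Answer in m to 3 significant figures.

Time dilation ⇒ γ = Δt/τ₀ = 84.3/5.22 = 16.149
Length contraction: L = L₀/γ = 558/16.149 = 34.6 m

L ≈ 34.6 m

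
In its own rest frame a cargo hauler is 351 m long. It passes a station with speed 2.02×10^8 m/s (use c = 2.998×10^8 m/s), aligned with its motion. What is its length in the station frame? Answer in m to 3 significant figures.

L ≈ 259 m

β = v/c = 2.02×10^8 / 2.998×10^8 = 0.67378
γ = 1/√(1 − 0.67378²) = 1.3533
Length contraction: L = L₀/γ = 351/1.3533 = 259 m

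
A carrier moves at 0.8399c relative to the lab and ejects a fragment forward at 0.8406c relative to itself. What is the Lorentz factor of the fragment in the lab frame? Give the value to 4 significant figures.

γ ≈ 5.803

u_lab = (0.8406 + 0.8399)/(1 + 0.8406×0.8399) = 1.6805/1.706020 = 0.9850412
γ = 1/√(1 − 0.9850412²) = 5.803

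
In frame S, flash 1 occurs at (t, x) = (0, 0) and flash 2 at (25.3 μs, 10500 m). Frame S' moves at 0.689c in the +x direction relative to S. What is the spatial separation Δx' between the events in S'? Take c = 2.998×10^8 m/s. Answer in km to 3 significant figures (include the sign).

Δx' ≈ 7.28 km

γ = 1/√(1 − 0.689²) = 1.3798
Δx' = γ(Δx − vΔt) = 1.3798 × (10500 m − 0.689×(2.998×10^8 m/s)×25.3×10^-6 s)
= 1.3798 × (5274.0 m) = 7.28 km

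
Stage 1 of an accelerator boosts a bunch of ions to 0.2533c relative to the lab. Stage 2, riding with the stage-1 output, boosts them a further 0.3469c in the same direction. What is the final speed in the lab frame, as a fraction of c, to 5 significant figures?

u ≈ 0.55172c

Compose boost 2: (0.3469 + 0.2533)/(1 + 0.3469×0.2533) = 0.60020/1.087870 = 0.55172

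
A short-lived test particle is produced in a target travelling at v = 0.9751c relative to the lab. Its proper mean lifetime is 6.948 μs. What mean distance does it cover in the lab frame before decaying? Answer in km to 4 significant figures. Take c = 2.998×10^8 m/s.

γ = 1/√(1 − 0.9751²) = 4.50927
Dilated lifetime: Δt = γτ₀ = 4.50927 × 6.948 μs = 31.3304 μs
d = vΔt = 0.9751c × 31.3304 μs = 2.92335×10^8 m/s × 3.13304×10^-5 s = 9.159 km

d ≈ 9.159 km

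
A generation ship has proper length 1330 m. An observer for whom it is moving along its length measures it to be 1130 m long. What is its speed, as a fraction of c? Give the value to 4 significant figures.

β ≈ 0.5274

γ = L₀/L = 1330/1130 = 1.17699
β = √(1 − 1/γ²) = 0.5274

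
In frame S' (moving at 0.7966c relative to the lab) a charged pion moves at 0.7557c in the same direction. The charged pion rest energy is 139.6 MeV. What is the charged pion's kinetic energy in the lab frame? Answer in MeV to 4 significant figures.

u_lab = (0.7557 + 0.7966)/(1 + 0.7557×0.7966) = 0.9689820
γ = 1/√(1 − 0.9689820²) = 4.04643
K = (γ − 1)m₀c² = (4.04643 − 1) × 139.6 = 3.04643 × 139.6 = 425.3 MeV

K ≈ 425.3 MeV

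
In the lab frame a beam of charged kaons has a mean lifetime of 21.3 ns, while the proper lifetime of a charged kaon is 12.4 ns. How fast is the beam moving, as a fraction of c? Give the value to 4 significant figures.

β ≈ 0.8131

γ = Δt/τ₀ = 21.3/12.4 = 1.71774
β = √(1 − 1/γ²) = √(1 − 1/1.71774²) = 0.8131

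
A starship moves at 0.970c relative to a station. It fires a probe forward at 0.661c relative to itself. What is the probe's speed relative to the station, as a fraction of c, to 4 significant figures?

u ≈ 0.9938c

Relativistic velocity addition: u = (u' + v)/(1 + u'v/c²)
= (0.661 + 0.970)/(1 + 0.661×0.970) = 1.631/1.64117 = 0.9938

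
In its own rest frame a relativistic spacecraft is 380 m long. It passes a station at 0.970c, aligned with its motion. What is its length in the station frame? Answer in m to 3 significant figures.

L ≈ 92.4 m

γ = 1/√(1 − 0.970²) = 4.1135
Length contraction: L = L₀/γ = 380/4.1135 = 92.4 m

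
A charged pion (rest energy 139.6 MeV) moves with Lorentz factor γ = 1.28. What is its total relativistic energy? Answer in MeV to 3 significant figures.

E ≈ 179 MeV

γ = 1.28 (given)
E = γm₀c² = 1.28 × 139.6 MeV = 179 MeV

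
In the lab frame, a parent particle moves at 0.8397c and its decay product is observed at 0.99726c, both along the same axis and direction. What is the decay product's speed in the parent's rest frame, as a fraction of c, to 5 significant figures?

Inverse velocity addition: u' = (u − v)/(1 − uv/c²)
= (0.99726 − 0.8397)/(1 − 0.99726×0.8397) = 0.15756/0.1626008 = 0.96900

u' ≈ 0.96900c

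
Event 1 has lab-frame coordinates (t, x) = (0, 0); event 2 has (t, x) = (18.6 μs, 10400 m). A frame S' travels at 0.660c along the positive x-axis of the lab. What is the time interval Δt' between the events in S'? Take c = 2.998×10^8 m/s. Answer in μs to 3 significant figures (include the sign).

γ = 1/√(1 − 0.660²) = 1.3311
Δt' = γ(Δt − vΔx/c²) = 1.3311 × (18.6 μs − 0.660×10400 m / (2.998×10^8 m/s))
= 1.3311 × (-4.2953 μs) = -5.72 μs

Δt' ≈ -5.72 μs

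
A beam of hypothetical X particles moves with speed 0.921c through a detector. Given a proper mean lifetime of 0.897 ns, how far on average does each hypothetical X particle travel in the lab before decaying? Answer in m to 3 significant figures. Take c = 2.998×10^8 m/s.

d ≈ 0.636 m

γ = 1/√(1 − 0.921²) = 2.5670
Dilated lifetime: Δt = γτ₀ = 2.5670 × 0.897 ns = 2.3026 ns
d = vΔt = 0.921c × 2.3026 ns = 2.7612×10^8 m/s × 2.3026×10^-9 s = 0.636 m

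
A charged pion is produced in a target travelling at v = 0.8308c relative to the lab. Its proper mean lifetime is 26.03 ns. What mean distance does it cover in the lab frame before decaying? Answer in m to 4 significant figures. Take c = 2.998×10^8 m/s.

d ≈ 11.65 m

γ = 1/√(1 − 0.8308²) = 1.79672
Dilated lifetime: Δt = γτ₀ = 1.79672 × 26.03 ns = 46.7685 ns
d = vΔt = 0.8308c × 46.7685 ns = 2.49074×10^8 m/s × 4.67685×10^-8 s = 11.65 m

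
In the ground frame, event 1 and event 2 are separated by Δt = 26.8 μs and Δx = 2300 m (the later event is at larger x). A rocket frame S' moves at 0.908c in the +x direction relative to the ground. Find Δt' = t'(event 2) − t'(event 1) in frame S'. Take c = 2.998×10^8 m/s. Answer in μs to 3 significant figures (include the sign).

γ = 1/√(1 − 0.908²) = 2.3868
Δt' = γ(Δt − vΔx/c²) = 2.3868 × (26.8 μs − 0.908×2300 m / (2.998×10^8 m/s))
= 2.3868 × (19.834 μs) = 47.3 μs

Δt' ≈ 47.3 μs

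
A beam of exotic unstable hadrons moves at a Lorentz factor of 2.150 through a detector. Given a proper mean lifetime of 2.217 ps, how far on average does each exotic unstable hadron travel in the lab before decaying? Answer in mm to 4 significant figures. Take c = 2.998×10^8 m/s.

β = √(1 − 1/γ²) = √(1 − 1/2.150²) = 0.885250
Dilated lifetime: Δt = γτ₀ = 2.150 × 2.217 ps = 4.76655 ps
d = vΔt = 0.885250c × 4.76655 ps = 2.65398×10^8 m/s × 4.76655×10^-12 s = 1.265 mm

d ≈ 1.265 mm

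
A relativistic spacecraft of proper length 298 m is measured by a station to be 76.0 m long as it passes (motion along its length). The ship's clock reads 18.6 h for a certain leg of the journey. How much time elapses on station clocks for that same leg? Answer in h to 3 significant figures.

Δt ≈ 72.9 h

Length contraction ⇒ γ = L₀/L = 298/76.0 = 3.9211
Time dilation: Δt = γτ₀ = 3.9211 × 18.6 h = 72.9 h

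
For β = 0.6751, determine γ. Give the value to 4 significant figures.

γ ≈ 1.356

γ = 1/√(1 − β²) = 1/√(1 − 0.6751²) = 1/√(0.544240) = 1.356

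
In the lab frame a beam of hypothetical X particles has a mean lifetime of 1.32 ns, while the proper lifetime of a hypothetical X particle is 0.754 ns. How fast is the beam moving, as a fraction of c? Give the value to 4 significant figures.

β ≈ 0.8208

γ = Δt/τ₀ = 1.32/0.754 = 1.75066
β = √(1 − 1/γ²) = √(1 − 1/1.75066²) = 0.8208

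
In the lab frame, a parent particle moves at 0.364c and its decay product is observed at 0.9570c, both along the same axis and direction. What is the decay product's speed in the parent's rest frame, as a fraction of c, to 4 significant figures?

u' ≈ 0.9100c

Inverse velocity addition: u' = (u − v)/(1 − uv/c²)
= (0.9570 − 0.364)/(1 − 0.9570×0.364) = 0.5930/0.651652 = 0.9100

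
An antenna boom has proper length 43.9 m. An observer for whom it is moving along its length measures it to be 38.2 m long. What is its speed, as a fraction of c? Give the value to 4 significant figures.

γ = L₀/L = 43.9/38.2 = 1.14921
β = √(1 − 1/γ²) = 0.4928

β ≈ 0.4928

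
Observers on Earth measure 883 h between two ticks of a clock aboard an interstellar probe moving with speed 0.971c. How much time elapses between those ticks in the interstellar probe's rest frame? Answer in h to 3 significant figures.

τ₀ ≈ 211 h

γ = 1/√(1 − 0.971²) = 4.1827
Proper time: τ₀ = Δt/γ = 883/4.1827 = 211 h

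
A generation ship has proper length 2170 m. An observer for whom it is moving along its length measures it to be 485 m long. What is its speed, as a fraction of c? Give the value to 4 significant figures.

γ = L₀/L = 2170/485 = 4.47423
β = √(1 − 1/γ²) = 0.9747

β ≈ 0.9747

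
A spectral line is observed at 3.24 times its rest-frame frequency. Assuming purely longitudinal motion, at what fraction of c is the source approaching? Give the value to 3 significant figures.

β ≈ 0.826

f_obs/f_src = √((1+β)/(1−β)) = 3.24  ⇒  (1+β)/(1−β) = 10.498
β = |1 − D²|/(1 + D²) = |1 − 10.498|/(1 + 10.498) = 0.826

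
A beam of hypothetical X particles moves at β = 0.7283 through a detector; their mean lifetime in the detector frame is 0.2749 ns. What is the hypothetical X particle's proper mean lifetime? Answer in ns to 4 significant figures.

γ = 1/√(1 − 0.7283²) = 1.45930
Proper time: τ₀ = Δt/γ = 0.2749/1.45930 = 0.1884 ns

τ₀ ≈ 0.1884 ns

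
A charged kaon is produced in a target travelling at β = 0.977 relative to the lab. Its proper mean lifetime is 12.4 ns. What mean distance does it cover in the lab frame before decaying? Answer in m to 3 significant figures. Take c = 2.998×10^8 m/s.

d ≈ 17.0 m

γ = 1/√(1 − 0.977²) = 4.6896
Dilated lifetime: Δt = γτ₀ = 4.6896 × 12.4 ns = 58.151 ns
d = vΔt = 0.977c × 58.151 ns = 2.9290×10^8 m/s × 5.8151×10^-8 s = 17.0 m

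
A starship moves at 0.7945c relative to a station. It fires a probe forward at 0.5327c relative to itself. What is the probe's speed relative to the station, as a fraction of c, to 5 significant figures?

Relativistic velocity addition: u = (u' + v)/(1 + u'v/c²)
= (0.5327 + 0.7945)/(1 + 0.5327×0.7945) = 1.3272/1.423230 = 0.93253

u ≈ 0.93253c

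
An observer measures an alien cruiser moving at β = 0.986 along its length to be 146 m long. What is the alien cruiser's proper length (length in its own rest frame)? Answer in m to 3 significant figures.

γ = 1/√(1 − 0.986²) = 5.9972
L₀ = γL = 5.9972 × 146 = 876 m

L₀ ≈ 876 m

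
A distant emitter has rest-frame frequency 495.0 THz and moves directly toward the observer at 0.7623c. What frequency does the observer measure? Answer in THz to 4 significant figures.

f_obs ≈ 1348 THz

Relativistic Doppler: f_obs = f_src √((1+β)/(1−β))
= 495.0 × √(1.76230/0.237700) = 495.0 × 2.72286 = 1348 THz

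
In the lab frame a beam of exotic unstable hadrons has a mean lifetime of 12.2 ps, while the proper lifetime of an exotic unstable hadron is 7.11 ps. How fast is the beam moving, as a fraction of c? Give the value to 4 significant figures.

γ = Δt/τ₀ = 12.2/7.11 = 1.71589
β = √(1 − 1/γ²) = √(1 − 1/1.71589²) = 0.8126

β ≈ 0.8126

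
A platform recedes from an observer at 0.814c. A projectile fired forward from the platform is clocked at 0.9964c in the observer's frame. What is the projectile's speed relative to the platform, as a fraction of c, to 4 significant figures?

Inverse velocity addition: u' = (u − v)/(1 − uv/c²)
= (0.9964 − 0.814)/(1 − 0.9964×0.814) = 0.1824/0.188930 = 0.9654

u' ≈ 0.9654c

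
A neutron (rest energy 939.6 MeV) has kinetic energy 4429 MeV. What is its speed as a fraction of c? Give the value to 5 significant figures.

β ≈ 0.98457

γ = 1 + K/(m₀c²) = 1 + 4429/939.6 = 5.713708
β = √(1 − 1/γ²) = 0.98457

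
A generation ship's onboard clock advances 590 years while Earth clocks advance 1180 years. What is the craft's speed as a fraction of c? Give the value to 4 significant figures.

β ≈ 0.8660

γ = Δt/τ₀ = 1180/590 = 2.00000
β = √(1 − 1/γ²) = √(1 − 1/2.00000²) = 0.8660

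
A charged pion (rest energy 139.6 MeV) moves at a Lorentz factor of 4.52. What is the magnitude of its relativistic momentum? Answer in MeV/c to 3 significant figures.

β = √(1 − 1/γ²) = √(1 − 1/4.52²) = 0.97522
p = γβm₀c = 4.52 × 0.97522 × 139.6 MeV/c = 615 MeV/c

p ≈ 615 MeV/c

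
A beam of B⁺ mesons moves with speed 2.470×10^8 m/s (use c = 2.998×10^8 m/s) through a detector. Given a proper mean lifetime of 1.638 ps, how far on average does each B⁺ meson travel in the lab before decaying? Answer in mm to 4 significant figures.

d ≈ 0.7139 mm

β = v/c = 2.470×10^8 / 2.998×10^8 = 0.823883
γ = 1/√(1 − 0.823883²) = 1.76441
Dilated lifetime: Δt = γτ₀ = 1.76441 × 1.638 ps = 2.89011 ps
d = vΔt = 0.823883c × 2.89011 ps = 2.47000×10^8 m/s × 2.89011×10^-12 s = 0.7139 mm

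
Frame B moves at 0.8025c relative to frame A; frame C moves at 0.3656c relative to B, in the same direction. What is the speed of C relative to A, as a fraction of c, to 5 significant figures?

u ≈ 0.90313c

Compose boost 2: (0.3656 + 0.8025)/(1 + 0.3656×0.8025) = 1.1681/1.293394 = 0.90313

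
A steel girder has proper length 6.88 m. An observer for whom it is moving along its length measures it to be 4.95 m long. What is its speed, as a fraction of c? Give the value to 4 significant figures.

γ = L₀/L = 6.88/4.95 = 1.38990
β = √(1 − 1/γ²) = 0.6945

β ≈ 0.6945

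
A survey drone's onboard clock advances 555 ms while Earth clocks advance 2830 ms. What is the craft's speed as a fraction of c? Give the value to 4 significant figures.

β ≈ 0.9806

γ = Δt/τ₀ = 2830/555 = 5.09910
β = √(1 − 1/γ²) = √(1 − 1/5.09910²) = 0.9806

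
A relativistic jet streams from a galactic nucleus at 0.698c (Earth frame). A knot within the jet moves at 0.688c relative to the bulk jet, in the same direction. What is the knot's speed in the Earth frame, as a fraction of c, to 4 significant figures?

Relativistic velocity addition: u = (u' + v)/(1 + u'v/c²)
= (0.688 + 0.698)/(1 + 0.688×0.698) = 1.386/1.48022 = 0.9363

u ≈ 0.9363c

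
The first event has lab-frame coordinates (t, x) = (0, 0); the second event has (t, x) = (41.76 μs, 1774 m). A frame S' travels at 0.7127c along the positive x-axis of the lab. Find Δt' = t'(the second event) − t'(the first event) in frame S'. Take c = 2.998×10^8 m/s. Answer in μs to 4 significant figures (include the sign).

Δt' ≈ 53.52 μs

γ = 1/√(1 − 0.7127²) = 1.42558
Δt' = γ(Δt − vΔx/c²) = 1.42558 × (41.76 μs − 0.7127×1774 m / (2.998×10^8 m/s))
= 1.42558 × (37.5428 μs) = 53.52 μs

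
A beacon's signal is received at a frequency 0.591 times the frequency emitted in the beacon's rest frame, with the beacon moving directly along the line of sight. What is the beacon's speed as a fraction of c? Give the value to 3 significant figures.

β ≈ 0.482

f_obs/f_src = √((1−β)/(1+β)) = 0.591  ⇒  (1−β)/(1+β) = 0.34928
β = |1 − D²|/(1 + D²) = |1 − 0.34928|/(1 + 0.34928) = 0.482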